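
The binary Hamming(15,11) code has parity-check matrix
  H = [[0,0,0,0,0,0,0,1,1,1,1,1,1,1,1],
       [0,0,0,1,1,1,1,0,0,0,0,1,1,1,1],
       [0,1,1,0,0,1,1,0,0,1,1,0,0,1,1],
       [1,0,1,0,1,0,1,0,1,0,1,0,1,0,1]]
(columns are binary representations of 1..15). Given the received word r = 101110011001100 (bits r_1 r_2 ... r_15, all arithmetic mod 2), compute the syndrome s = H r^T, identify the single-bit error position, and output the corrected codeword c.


s = (0, 0, 1, 1)^T, error position = 3, corrected codeword c = 100110011001100

Compute s = H r^T mod 2 one row at a time:
  s_1 = 1 + 1 + 0 + 0 + 1 + 1 + 0 + 0 = 4 ≡ 0 (mod 2).
  s_2 = 1 + 1 + 0 + 0 + 1 + 1 + 0 + 0 = 4 ≡ 0 (mod 2).
  s_3 = 0 + 1 + 0 + 0 + 0 + 0 + 0 + 0 = 1 ≡ 1 (mod 2).
  s_4 = 1 + 1 + 1 + 0 + 1 + 0 + 1 + 0 = 5 ≡ 1 (mod 2).
s = (0, 0, 1, 1)^T — this equals column 3 of H (binary 0011), so error is at position 3.
Correct: flip bit 3 of r = 101110011001100 to get c = 100110011001100.


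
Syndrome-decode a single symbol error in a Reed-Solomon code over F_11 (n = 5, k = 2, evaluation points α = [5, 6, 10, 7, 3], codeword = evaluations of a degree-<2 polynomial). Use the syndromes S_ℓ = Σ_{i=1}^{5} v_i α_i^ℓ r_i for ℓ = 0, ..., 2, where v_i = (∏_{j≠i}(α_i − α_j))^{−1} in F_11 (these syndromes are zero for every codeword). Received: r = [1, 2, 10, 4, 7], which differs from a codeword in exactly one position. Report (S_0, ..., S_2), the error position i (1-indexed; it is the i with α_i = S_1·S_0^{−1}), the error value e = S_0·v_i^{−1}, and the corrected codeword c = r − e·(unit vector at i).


S = (6, 8, 7), error at position 1, error magnitude e = 1, c = [0, 2, 10, 4, 7].

Step 1: column multipliers v_i = (∏_{j≠i}(α_i − α_j))^{−1} mod 11.
  i = 1 (α = 5): (5−6)(5−10)(5−7)(5−3) = (−1)·(−5)·(−2)·2 = −20 ≡ 2, so v_1 = 2^{−1} = 6 (mod 11).
  i = 2 (α = 6): (6−5)(6−10)(6−7)(6−3) = 1·(−4)·(−1)·3 = 12 ≡ 1, so v_2 = 1^{−1} = 1 (mod 11).
  i = 3 (α = 10): (10−5)(10−6)(10−7)(10−3) = 5·4·3·7 = 420 ≡ 2, so v_3 = 2^{−1} = 6 (mod 11).
  i = 4 (α = 7): (7−5)(7−6)(7−10)(7−3) = 2·1·(−3)·4 = −24 ≡ 9, so v_4 = 9^{−1} = 5 (mod 11).
  i = 5 (α = 3): (3−5)(3−6)(3−10)(3−7) = (−2)·(−3)·(−7)·(−4) = 168 ≡ 3, so v_5 = 3^{−1} = 4 (mod 11).
  v = [6, 1, 6, 5, 4].
Step 2: syndromes of r = [1, 2, 10, 4, 7] (all sums mod 11).
  S_0 = Σ v_i r_i = 6·1 + 1·2 + 6·10 + 5·4 + 4·7 = 116 ≡ 6.
  S_1 = Σ v_i α_i r_i = 6·5·1 + 1·6·2 + 6·10·10 + 5·7·4 + 4·3·7 = 866 ≡ 8.
  α_i^2 mod 11 = [3, 3, 1, 5, 9].
  S_2 = Σ v_i α_i^2 r_i = 6·3·1 + 1·3·2 + 6·1·10 + 5·5·4 + 4·9·7 = 436 ≡ 7.
  S = (6, 8, 7) ≠ 0, so r is not a codeword (an error is present).
Step 3: locate the error. For a single error e at position i, S_ℓ = v_i·e·α_i^ℓ, so α_err = S_1/S_0.
  S_0^{−1} = 6^{−1} = 2 (mod 11), so α_err = 8·2 = 16 ≡ 5 = α_1. Error position i = 1.
  Consistency check: S_2/S_1 = 7·7 = 49 ≡ 5 = α_err ✓ (single-error assumption holds).
Step 4: error magnitude e = S_0/v_1 = S_0·∏_{j≠1}(α_1 − α_j) = 6·2 = 12 ≡ 1 (mod 11).
Step 5: correct position 1: c_1 = r_1 − e = 1 − 1 ≡ 0 (mod 11). Hence c = [0, 2, 10, 4, 7].
  Check: interpolating c through the α_i gives m(x) = 1 + 2·x (degree < 2) with m(α_i) = c_i for every i, so c is indeed a codeword.


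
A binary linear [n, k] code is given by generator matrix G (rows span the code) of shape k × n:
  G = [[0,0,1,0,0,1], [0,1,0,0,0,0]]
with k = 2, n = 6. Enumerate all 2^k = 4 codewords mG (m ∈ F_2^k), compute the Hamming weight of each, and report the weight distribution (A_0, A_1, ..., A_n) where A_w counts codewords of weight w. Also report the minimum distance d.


Weight distribution: A_0 = 1, A_1 = 1, A_2 = 1, A_3 = 1. Minimum distance d = 1.

Enumerate all 2^2 = 4 messages m ∈ F_2^2.
For each, compute codeword c = mG in F_2^6, then tally its weight.
  m = 00 → c = 000000, weight = 0.
  m = 10 → c = 001001, weight = 2.
  m = 01 → c = 010000, weight = 1.
  m = 11 → c = 011001, weight = 3.
Tally weights:
  weight 0: 1 codewords.
  weight 1: 1 codewords.
  weight 2: 1 codewords.
  weight 3: 1 codewords.
Minimum distance d = smallest w > 0 with A_w > 0 = 1.
Sanity: Σ A_w = 4 = 2^2 = 4 ✓.


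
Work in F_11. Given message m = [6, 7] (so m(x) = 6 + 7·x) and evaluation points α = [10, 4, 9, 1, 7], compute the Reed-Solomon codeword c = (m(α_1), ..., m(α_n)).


c = [10, 1, 3, 2, 0]

Message polynomial: m(x) = 6 + 7·x (mod 11).
For each evaluation point α_i, compute m(α_i) mod 11:
  α_1 = 10: Horner steps 7 → 10, so m(10) = 10.
  α_2 = 4: Horner steps 7 → 1, so m(4) = 1.
  α_3 = 9: Horner steps 7 → 3, so m(9) = 3.
  α_4 = 1: Horner steps 7 → 2, so m(1) = 2.
  α_5 = 7: Horner steps 7 → 0, so m(7) = 0.
Codeword c = [10, 1, 3, 2, 0] ∈ F_11^5.


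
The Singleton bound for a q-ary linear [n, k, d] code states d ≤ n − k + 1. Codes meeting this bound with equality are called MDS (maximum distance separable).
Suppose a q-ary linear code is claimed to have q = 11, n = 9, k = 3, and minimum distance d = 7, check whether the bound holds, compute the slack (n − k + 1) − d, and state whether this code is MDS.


Singleton RHS = n − k + 1 = 7, slack = 0, bound satisfied, MDS.

Singleton bound: d ≤ n − k + 1.
Here n = 9, k = 3, so n − k + 1 = 7.
Given d = 7, check d ≤ 7: YES.
Slack = (n − k + 1) − d = 0.
The code is MDS (slack = 0).
Description: the claimed parameters are [9, 3, 7]_11; such a code would be MDS (meets Singleton bound).


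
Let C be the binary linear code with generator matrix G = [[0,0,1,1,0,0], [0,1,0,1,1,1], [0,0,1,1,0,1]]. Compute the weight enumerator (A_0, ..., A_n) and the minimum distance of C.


Weight distribution: A_0 = 1, A_1 = 1, A_2 = 1, A_3 = 3, A_4 = 2. Minimum distance d = 1.

Enumerate all 2^3 = 8 messages m ∈ F_2^3.
For each, compute codeword c = mG in F_2^6, then tally its weight.
  m = 000 → c = 000000, weight = 0.
  m = 100 → c = 001100, weight = 2.
  m = 010 → c = 010111, weight = 4.
  m = 110 → c = 011011, weight = 4.
  m = 001 → c = 001101, weight = 3.
  m = 101 → c = 000001, weight = 1.
  m = 011 → c = 011010, weight = 3.
  m = 111 → c = 010110, weight = 3.
Tally weights:
  weight 0: 1 codewords.
  weight 1: 1 codewords.
  weight 2: 1 codewords.
  weight 3: 3 codewords.
  weight 4: 2 codewords.
Minimum distance d = smallest w > 0 with A_w > 0 = 1.
Sanity: Σ A_w = 8 = 2^3 = 8 ✓.


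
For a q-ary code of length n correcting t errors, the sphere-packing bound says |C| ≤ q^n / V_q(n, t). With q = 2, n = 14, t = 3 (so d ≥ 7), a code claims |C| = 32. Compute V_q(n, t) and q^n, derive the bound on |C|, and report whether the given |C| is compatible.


V_q(n, t) = 470, q^n = 16384, Hamming bound = 34, |C| = 32 ≤ bound (satisfied).

Step 1: Compute V_q(n, t) = Σ_{j=0}^3 C(n, j) (q−1)^j.
  j = 0: C(14,0)·(1)^0 = 1·1 = 1.
  j = 1: C(14,1)·(1)^1 = 14·1 = 14.
  j = 2: C(14,2)·(1)^2 = 91·1 = 91.
  j = 3: C(14,3)·(1)^3 = 364·1 = 364.
  V_q(n, t) = 1 + 14 + 91 + 364 = 470.
Step 2: q^n = 2^14 = 16384.
Step 3: Hamming bound ⌊q^n / V_q(n,t)⌋ = ⌊16384/470⌋ = 34.
Step 4: Compare |C| = 32 to 34: satisfied.
The claimed |C| lies below the Hamming bound.


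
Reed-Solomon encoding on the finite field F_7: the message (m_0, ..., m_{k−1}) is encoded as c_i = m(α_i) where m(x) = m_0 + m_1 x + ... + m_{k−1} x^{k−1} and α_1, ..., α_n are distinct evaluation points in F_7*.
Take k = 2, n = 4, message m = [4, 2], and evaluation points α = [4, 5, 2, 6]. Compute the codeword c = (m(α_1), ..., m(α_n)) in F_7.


c = [5, 0, 1, 2]

Message polynomial: m(x) = 4 + 2·x (mod 7).
For each evaluation point α_i, compute m(α_i) mod 7:
  α_1 = 4: Horner steps 2 → 5, so m(4) = 5.
  α_2 = 5: Horner steps 2 → 0, so m(5) = 0.
  α_3 = 2: Horner steps 2 → 1, so m(2) = 1.
  α_4 = 6: Horner steps 2 → 2, so m(6) = 2.
Codeword c = [5, 0, 1, 2] ∈ F_7^4.


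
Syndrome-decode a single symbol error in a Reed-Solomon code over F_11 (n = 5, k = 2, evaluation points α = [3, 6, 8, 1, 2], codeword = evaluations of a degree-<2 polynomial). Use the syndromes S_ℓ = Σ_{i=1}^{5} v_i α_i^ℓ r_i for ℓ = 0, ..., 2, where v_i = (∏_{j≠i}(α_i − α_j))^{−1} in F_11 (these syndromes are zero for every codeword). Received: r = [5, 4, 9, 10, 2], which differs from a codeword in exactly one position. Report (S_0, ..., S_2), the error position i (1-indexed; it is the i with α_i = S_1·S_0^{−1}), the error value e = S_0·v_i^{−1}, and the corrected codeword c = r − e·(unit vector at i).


S = (1, 6, 3), error at position 2, error magnitude e = 1, c = [5, 3, 9, 10, 2].

Step 1: column multipliers v_i = (∏_{j≠i}(α_i − α_j))^{−1} mod 11.
  i = 1 (α = 3): (3−6)(3−8)(3−1)(3−2) = (−3)·(−5)·2·1 = 30 ≡ 8, so v_1 = 8^{−1} = 7 (mod 11).
  i = 2 (α = 6): (6−3)(6−8)(6−1)(6−2) = 3·(−2)·5·4 = −120 ≡ 1, so v_2 = 1^{−1} = 1 (mod 11).
  i = 3 (α = 8): (8−3)(8−6)(8−1)(8−2) = 5·2·7·6 = 420 ≡ 2, so v_3 = 2^{−1} = 6 (mod 11).
  i = 4 (α = 1): (1−3)(1−6)(1−8)(1−2) = (−2)·(−5)·(−7)·(−1) = 70 ≡ 4, so v_4 = 4^{−1} = 3 (mod 11).
  i = 5 (α = 2): (2−3)(2−6)(2−8)(2−1) = (−1)·(−4)·(−6)·1 = −24 ≡ 9, so v_5 = 9^{−1} = 5 (mod 11).
  v = [7, 1, 6, 3, 5].
Step 2: syndromes of r = [5, 4, 9, 10, 2] (all sums mod 11).
  S_0 = Σ v_i r_i = 7·5 + 1·4 + 6·9 + 3·10 + 5·2 = 133 ≡ 1.
  S_1 = Σ v_i α_i r_i = 7·3·5 + 1·6·4 + 6·8·9 + 3·1·10 + 5·2·2 = 611 ≡ 6.
  α_i^2 mod 11 = [9, 3, 9, 1, 4].
  S_2 = Σ v_i α_i^2 r_i = 7·9·5 + 1·3·4 + 6·9·9 + 3·1·10 + 5·4·2 = 883 ≡ 3.
  S = (1, 6, 3) ≠ 0, so r is not a codeword (an error is present).
Step 3: locate the error. For a single error e at position i, S_ℓ = v_i·e·α_i^ℓ, so α_err = S_1/S_0.
  S_0^{−1} = 1^{−1} = 1 (mod 11), so α_err = 6·1 = 6 ≡ 6 = α_2. Error position i = 2.
  Consistency check: S_2/S_1 = 3·2 = 6 ≡ 6 = α_err ✓ (single-error assumption holds).
Step 4: error magnitude e = S_0/v_2 = S_0·∏_{j≠2}(α_2 − α_j) = 1·1 = 1 ≡ 1 (mod 11).
Step 5: correct position 2: c_2 = r_2 − e = 4 − 1 ≡ 3 (mod 11). Hence c = [5, 3, 9, 10, 2].
  Check: interpolating c through the α_i gives m(x) = 7 + 3·x (degree < 2) with m(α_i) = c_i for every i, so c is indeed a codeword.


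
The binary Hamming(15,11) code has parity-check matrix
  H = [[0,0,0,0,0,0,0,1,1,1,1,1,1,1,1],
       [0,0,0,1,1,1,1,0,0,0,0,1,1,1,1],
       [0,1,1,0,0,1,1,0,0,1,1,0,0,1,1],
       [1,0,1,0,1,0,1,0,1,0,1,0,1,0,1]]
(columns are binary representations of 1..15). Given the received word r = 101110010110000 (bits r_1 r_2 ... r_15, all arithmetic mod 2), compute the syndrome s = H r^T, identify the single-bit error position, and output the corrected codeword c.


s = (1, 0, 1, 0)^T, error position = 10, corrected codeword c = 101110010010000

Compute s = H r^T mod 2 one row at a time:
  s_1 = 1 + 0 + 1 + 1 + 0 + 0 + 0 + 0 = 3 ≡ 1 (mod 2).
  s_2 = 1 + 1 + 0 + 0 + 0 + 0 + 0 + 0 = 2 ≡ 0 (mod 2).
  s_3 = 0 + 1 + 0 + 0 + 1 + 1 + 0 + 0 = 3 ≡ 1 (mod 2).
  s_4 = 1 + 1 + 1 + 0 + 0 + 1 + 0 + 0 = 4 ≡ 0 (mod 2).
s = (1, 0, 1, 0)^T — this equals column 10 of H (binary 1010), so error is at position 10.
Correct: flip bit 10 of r = 101110010110000 to get c = 101110010010000.


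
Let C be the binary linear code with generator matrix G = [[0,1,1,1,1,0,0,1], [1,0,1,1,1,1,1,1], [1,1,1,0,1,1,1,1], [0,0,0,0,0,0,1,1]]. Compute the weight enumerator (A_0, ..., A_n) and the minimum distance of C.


Weight distribution: A_0 = 1, A_2 = 2, A_3 = 2, A_4 = 5, A_5 = 4, A_7 = 2. Minimum distance d = 2.

Enumerate all 2^4 = 16 messages m ∈ F_2^4.
For each, compute codeword c = mG in F_2^8, then tally its weight.
  m = 0000 → c = 00000000, weight = 0.
  m = 1000 → c = 01111001, weight = 5.
  m = 0100 → c = 10111111, weight = 7.
  m = 1100 → c = 11000110, weight = 4.
  m = 0010 → c = 11101111, weight = 7.
  m = 1010 → c = 10010110, weight = 4.
  m = 0110 → c = 01010000, weight = 2.
  m = 1110 → c = 00101001, weight = 3.
  m = 0001 → c = 00000011, weight = 2.
  m = 1001 → c = 01111010, weight = 5.
  m = 0101 → c = 10111100, weight = 5.
  m = 1101 → c = 11000101, weight = 4.
  m = 0011 → c = 11101100, weight = 5.
  m = 1011 → c = 10010101, weight = 4.
  m = 0111 → c = 01010011, weight = 4.
  m = 1111 → c = 00101010, weight = 3.
Tally weights:
  weight 0: 1 codewords.
  weight 2: 2 codewords.
  weight 3: 2 codewords.
  weight 4: 5 codewords.
  weight 5: 4 codewords.
  weight 7: 2 codewords.
Minimum distance d = smallest w > 0 with A_w > 0 = 2.
Sanity: Σ A_w = 16 = 2^4 = 16 ✓.


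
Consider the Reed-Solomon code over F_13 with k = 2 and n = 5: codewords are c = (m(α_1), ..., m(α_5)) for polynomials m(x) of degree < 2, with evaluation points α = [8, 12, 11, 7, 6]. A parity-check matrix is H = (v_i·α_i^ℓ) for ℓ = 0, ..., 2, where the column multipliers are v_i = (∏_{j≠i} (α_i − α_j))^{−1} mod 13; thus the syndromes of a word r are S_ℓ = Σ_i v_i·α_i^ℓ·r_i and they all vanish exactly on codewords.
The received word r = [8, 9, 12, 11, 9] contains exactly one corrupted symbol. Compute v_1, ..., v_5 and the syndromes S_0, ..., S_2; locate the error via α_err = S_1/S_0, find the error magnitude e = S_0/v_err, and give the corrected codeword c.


S = (1, 6, 10), error at position 5, error magnitude e = 8, c = [8, 9, 12, 11, 1].

Step 1: column multipliers v_i = (∏_{j≠i}(α_i − α_j))^{−1} mod 13.
  i = 1 (α = 8): (8−12)(8−11)(8−7)(8−6) = (−4)·(−3)·1·2 = 24 ≡ 11, so v_1 = 11^{−1} = 6 (mod 13).
  i = 2 (α = 12): (12−8)(12−11)(12−7)(12−6) = 4·1·5·6 = 120 ≡ 3, so v_2 = 3^{−1} = 9 (mod 13).
  i = 3 (α = 11): (11−8)(11−12)(11−7)(11−6) = 3·(−1)·4·5 = −60 ≡ 5, so v_3 = 5^{−1} = 8 (mod 13).
  i = 4 (α = 7): (7−8)(7−12)(7−11)(7−6) = (−1)·(−5)·(−4)·1 = −20 ≡ 6, so v_4 = 6^{−1} = 11 (mod 13).
  i = 5 (α = 6): (6−8)(6−12)(6−11)(6−7) = (−2)·(−6)·(−5)·(−1) = 60 ≡ 8, so v_5 = 8^{−1} = 5 (mod 13).
  v = [6, 9, 8, 11, 5].
Step 2: syndromes of r = [8, 9, 12, 11, 9] (all sums mod 13).
  S_0 = Σ v_i r_i = 6·8 + 9·9 + 8·12 + 11·11 + 5·9 = 391 ≡ 1.
  S_1 = Σ v_i α_i r_i = 6·8·8 + 9·12·9 + 8·11·12 + 11·7·11 + 5·6·9 = 3529 ≡ 6.
  α_i^2 mod 13 = [12, 1, 4, 10, 10].
  S_2 = Σ v_i α_i^2 r_i = 6·12·8 + 9·1·9 + 8·4·12 + 11·10·11 + 5·10·9 = 2701 ≡ 10.
  S = (1, 6, 10) ≠ 0, so r is not a codeword (an error is present).
Step 3: locate the error. For a single error e at position i, S_ℓ = v_i·e·α_i^ℓ, so α_err = S_1/S_0.
  S_0^{−1} = 1^{−1} = 1 (mod 13), so α_err = 6·1 = 6 ≡ 6 = α_5. Error position i = 5.
  Consistency check: S_2/S_1 = 10·11 = 110 ≡ 6 = α_err ✓ (single-error assumption holds).
Step 4: error magnitude e = S_0/v_5 = S_0·∏_{j≠5}(α_5 − α_j) = 1·8 = 8 ≡ 8 (mod 13).
Step 5: correct position 5: c_5 = r_5 − e = 9 − 8 ≡ 1 (mod 13). Hence c = [8, 9, 12, 11, 1].
  Check: interpolating c through the α_i gives m(x) = 6 + 10·x (degree < 2) with m(α_i) = c_i for every i, so c is indeed a codeword.


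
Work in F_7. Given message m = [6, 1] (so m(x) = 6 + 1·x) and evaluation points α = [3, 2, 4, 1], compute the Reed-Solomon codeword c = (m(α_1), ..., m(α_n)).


c = [2, 1, 3, 0]

Message polynomial: m(x) = 6 + 1·x (mod 7).
For each evaluation point α_i, compute m(α_i) mod 7:
  α_1 = 3: Horner steps 1 → 2, so m(3) = 2.
  α_2 = 2: Horner steps 1 → 1, so m(2) = 1.
  α_3 = 4: Horner steps 1 → 3, so m(4) = 3.
  α_4 = 1: Horner steps 1 → 0, so m(1) = 0.
Codeword c = [2, 1, 3, 0] ∈ F_7^4.


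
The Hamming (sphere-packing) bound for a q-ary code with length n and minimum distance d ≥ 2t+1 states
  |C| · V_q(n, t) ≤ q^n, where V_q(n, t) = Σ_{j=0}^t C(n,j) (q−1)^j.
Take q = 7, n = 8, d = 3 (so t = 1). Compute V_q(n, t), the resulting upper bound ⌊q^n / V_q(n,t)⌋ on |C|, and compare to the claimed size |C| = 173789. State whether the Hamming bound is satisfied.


V_q(n, t) = 49, q^n = 5764801, Hamming bound = 117649, |C| = 173789 > bound (violated).

Step 1: Compute V_q(n, t) = Σ_{j=0}^1 C(n, j) (q−1)^j.
  j = 0: C(8,0)·(6)^0 = 1·1 = 1.
  j = 1: C(8,1)·(6)^1 = 8·6 = 48.
  V_q(n, t) = 1 + 48 = 49.
Step 2: q^n = 7^8 = 5764801.
Step 3: Hamming bound ⌊q^n / V_q(n,t)⌋ = ⌊5764801/49⌋ = 117649.
Step 4: Compare |C| = 173789 to 117649: violated.
The claimed |C| lies above the Hamming bound, so no 7-ary code of length 8 with d ≥ 3 can have 173789 codewords.


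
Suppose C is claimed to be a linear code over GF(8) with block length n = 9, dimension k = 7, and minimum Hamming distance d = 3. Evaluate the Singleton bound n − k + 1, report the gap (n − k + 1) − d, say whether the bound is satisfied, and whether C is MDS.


Singleton RHS = n − k + 1 = 3, slack = 0, bound satisfied, MDS.

Singleton bound: d ≤ n − k + 1.
Here n = 9, k = 7, so n − k + 1 = 3.
Given d = 3, check d ≤ 3: YES.
Slack = (n − k + 1) − d = 0.
The code is MDS (slack = 0).
Description: the claimed parameters are [9, 7, 3]_8; such a code would be MDS (meets Singleton bound).


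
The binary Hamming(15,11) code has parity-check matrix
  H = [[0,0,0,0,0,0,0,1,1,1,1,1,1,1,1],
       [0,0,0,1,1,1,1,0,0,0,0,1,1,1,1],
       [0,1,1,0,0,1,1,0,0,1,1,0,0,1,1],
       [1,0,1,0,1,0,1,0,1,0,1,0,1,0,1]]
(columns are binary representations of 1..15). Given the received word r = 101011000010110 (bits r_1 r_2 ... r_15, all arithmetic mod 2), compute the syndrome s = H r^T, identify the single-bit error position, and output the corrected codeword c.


s = (1, 0, 0, 1)^T, error position = 9, corrected codeword c = 101011001010110

Compute s = H r^T mod 2 one row at a time:
  s_1 = 0 + 0 + 0 + 1 + 0 + 1 + 1 + 0 = 3 ≡ 1 (mod 2).
  s_2 = 0 + 1 + 1 + 0 + 0 + 1 + 1 + 0 = 4 ≡ 0 (mod 2).
  s_3 = 0 + 1 + 1 + 0 + 0 + 1 + 1 + 0 = 4 ≡ 0 (mod 2).
  s_4 = 1 + 1 + 1 + 0 + 0 + 1 + 1 + 0 = 5 ≡ 1 (mod 2).
s = (1, 0, 0, 1)^T — this equals column 9 of H (binary 1001), so error is at position 9.
Correct: flip bit 9 of r = 101011000010110 to get c = 101011001010110.


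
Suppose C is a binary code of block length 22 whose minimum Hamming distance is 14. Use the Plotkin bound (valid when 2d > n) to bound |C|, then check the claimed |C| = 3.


Plotkin bound M ≤ 4; given |C| = 3 ≤ bound (satisfied).

Check applicability: 2d = 28, n = 22.
2d − n = 6 > 0, so Plotkin applies.
Compute d/(2d−n) = 14/6 ≈ 2.3333.
⌊d/(2d−n)⌋ = 2.
Plotkin bound: M ≤ 2·2 = 4.
Given |C| = 3, check: satisfied.
This |C| is below the Plotkin bound.


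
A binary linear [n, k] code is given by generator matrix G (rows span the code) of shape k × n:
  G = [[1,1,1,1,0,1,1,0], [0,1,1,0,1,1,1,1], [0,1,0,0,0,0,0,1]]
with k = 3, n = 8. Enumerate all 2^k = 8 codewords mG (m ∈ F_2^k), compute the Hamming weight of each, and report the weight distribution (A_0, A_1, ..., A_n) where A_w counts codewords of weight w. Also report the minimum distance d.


Weight distribution: A_0 = 1, A_2 = 1, A_4 = 3, A_6 = 3. Minimum distance d = 2.

Enumerate all 2^3 = 8 messages m ∈ F_2^3.
For each, compute codeword c = mG in F_2^8, then tally its weight.
  m = 000 → c = 00000000, weight = 0.
  m = 100 → c = 11110110, weight = 6.
  m = 010 → c = 01101111, weight = 6.
  m = 110 → c = 10011001, weight = 4.
  m = 001 → c = 01000001, weight = 2.
  m = 101 → c = 10110111, weight = 6.
  m = 011 → c = 00101110, weight = 4.
  m = 111 → c = 11011000, weight = 4.
Tally weights:
  weight 0: 1 codewords.
  weight 2: 1 codewords.
  weight 4: 3 codewords.
  weight 6: 3 codewords.
Minimum distance d = smallest w > 0 with A_w > 0 = 2.
Sanity: Σ A_w = 8 = 2^3 = 8 ✓.


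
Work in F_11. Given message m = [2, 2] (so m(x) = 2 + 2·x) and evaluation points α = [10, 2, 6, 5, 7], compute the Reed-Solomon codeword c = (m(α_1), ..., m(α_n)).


c = [0, 6, 3, 1, 5]

Message polynomial: m(x) = 2 + 2·x (mod 11).
For each evaluation point α_i, compute m(α_i) mod 11:
  α_1 = 10: Horner steps 2 → 0, so m(10) = 0.
  α_2 = 2: Horner steps 2 → 6, so m(2) = 6.
  α_3 = 6: Horner steps 2 → 3, so m(6) = 3.
  α_4 = 5: Horner steps 2 → 1, so m(5) = 1.
  α_5 = 7: Horner steps 2 → 5, so m(7) = 5.
Codeword c = [0, 6, 3, 1, 5] ∈ F_11^5.


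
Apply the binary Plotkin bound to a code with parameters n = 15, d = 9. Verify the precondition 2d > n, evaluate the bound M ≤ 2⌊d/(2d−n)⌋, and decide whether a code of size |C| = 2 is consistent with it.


Plotkin bound M ≤ 6; given |C| = 2 ≤ bound (satisfied).

Check applicability: 2d = 18, n = 15.
2d − n = 3 > 0, so Plotkin applies.
Compute d/(2d−n) = 9/3 ≈ 3.0000.
⌊d/(2d−n)⌋ = 3.
Plotkin bound: M ≤ 2·3 = 6.
Given |C| = 2, check: satisfied.
This |C| is below the Plotkin bound.


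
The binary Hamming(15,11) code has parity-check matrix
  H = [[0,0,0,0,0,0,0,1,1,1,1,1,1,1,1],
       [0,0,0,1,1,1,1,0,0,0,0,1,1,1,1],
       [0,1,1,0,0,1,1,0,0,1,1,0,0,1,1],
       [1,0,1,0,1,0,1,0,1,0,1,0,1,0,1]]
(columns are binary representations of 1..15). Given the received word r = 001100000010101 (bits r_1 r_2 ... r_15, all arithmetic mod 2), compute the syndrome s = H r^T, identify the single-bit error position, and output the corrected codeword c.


s = (1, 1, 1, 0)^T, error position = 14, corrected codeword c = 001100000010111

Compute s = H r^T mod 2 one row at a time:
  s_1 = 0 + 0 + 0 + 1 + 0 + 1 + 0 + 1 = 3 ≡ 1 (mod 2).
  s_2 = 1 + 0 + 0 + 0 + 0 + 1 + 0 + 1 = 3 ≡ 1 (mod 2).
  s_3 = 0 + 1 + 0 + 0 + 0 + 1 + 0 + 1 = 3 ≡ 1 (mod 2).
  s_4 = 0 + 1 + 0 + 0 + 0 + 1 + 1 + 1 = 4 ≡ 0 (mod 2).
s = (1, 1, 1, 0)^T — this equals column 14 of H (binary 1110), so error is at position 14.
Correct: flip bit 14 of r = 001100000010101 to get c = 001100000010111.


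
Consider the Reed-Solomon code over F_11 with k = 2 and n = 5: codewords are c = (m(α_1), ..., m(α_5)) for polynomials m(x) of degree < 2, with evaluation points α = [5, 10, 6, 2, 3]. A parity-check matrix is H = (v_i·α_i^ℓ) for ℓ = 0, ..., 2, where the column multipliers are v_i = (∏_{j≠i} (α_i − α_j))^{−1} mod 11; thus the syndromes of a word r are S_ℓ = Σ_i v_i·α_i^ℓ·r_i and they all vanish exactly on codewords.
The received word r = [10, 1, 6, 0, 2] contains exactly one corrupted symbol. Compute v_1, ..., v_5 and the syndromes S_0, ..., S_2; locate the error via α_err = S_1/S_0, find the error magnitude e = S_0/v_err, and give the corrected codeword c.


S = (3, 9, 5), error at position 5, error magnitude e = 6, c = [10, 1, 6, 0, 7].

Step 1: column multipliers v_i = (∏_{j≠i}(α_i − α_j))^{−1} mod 11.
  i = 1 (α = 5): (5−10)(5−6)(5−2)(5−3) = (−5)·(−1)·3·2 = 30 ≡ 8, so v_1 = 8^{−1} = 7 (mod 11).
  i = 2 (α = 10): (10−5)(10−6)(10−2)(10−3) = 5·4·8·7 = 1120 ≡ 9, so v_2 = 9^{−1} = 5 (mod 11).
  i = 3 (α = 6): (6−5)(6−10)(6−2)(6−3) = 1·(−4)·4·3 = −48 ≡ 7, so v_3 = 7^{−1} = 8 (mod 11).
  i = 4 (α = 2): (2−5)(2−10)(2−6)(2−3) = (−3)·(−8)·(−4)·(−1) = 96 ≡ 8, so v_4 = 8^{−1} = 7 (mod 11).
  i = 5 (α = 3): (3−5)(3−10)(3−6)(3−2) = (−2)·(−7)·(−3)·1 = −42 ≡ 2, so v_5 = 2^{−1} = 6 (mod 11).
  v = [7, 5, 8, 7, 6].
Step 2: syndromes of r = [10, 1, 6, 0, 2] (all sums mod 11).
  S_0 = Σ v_i r_i = 7·10 + 5·1 + 8·6 + 7·0 + 6·2 = 135 ≡ 3.
  S_1 = Σ v_i α_i r_i = 7·5·10 + 5·10·1 + 8·6·6 + 7·2·0 + 6·3·2 = 724 ≡ 9.
  α_i^2 mod 11 = [3, 1, 3, 4, 9].
  S_2 = Σ v_i α_i^2 r_i = 7·3·10 + 5·1·1 + 8·3·6 + 7·4·0 + 6·9·2 = 467 ≡ 5.
  S = (3, 9, 5) ≠ 0, so r is not a codeword (an error is present).
Step 3: locate the error. For a single error e at position i, S_ℓ = v_i·e·α_i^ℓ, so α_err = S_1/S_0.
  S_0^{−1} = 3^{−1} = 4 (mod 11), so α_err = 9·4 = 36 ≡ 3 = α_5. Error position i = 5.
  Consistency check: S_2/S_1 = 5·5 = 25 ≡ 3 = α_err ✓ (single-error assumption holds).
Step 4: error magnitude e = S_0/v_5 = S_0·∏_{j≠5}(α_5 − α_j) = 3·2 = 6 ≡ 6 (mod 11).
Step 5: correct position 5: c_5 = r_5 − e = 2 − 6 ≡ 7 (mod 11). Hence c = [10, 1, 6, 0, 7].
  Check: interpolating c through the α_i gives m(x) = 8 + 7·x (degree < 2) with m(α_i) = c_i for every i, so c is indeed a codeword.


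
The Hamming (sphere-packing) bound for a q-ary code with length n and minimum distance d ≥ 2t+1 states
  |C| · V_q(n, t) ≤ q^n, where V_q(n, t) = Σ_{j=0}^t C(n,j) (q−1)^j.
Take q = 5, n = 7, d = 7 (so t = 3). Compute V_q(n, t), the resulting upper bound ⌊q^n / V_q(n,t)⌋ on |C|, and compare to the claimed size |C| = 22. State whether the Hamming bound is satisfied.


V_q(n, t) = 2605, q^n = 78125, Hamming bound = 29, |C| = 22 ≤ bound (satisfied).

Step 1: Compute V_q(n, t) = Σ_{j=0}^3 C(n, j) (q−1)^j.
  j = 0: C(7,0)·(4)^0 = 1·1 = 1.
  j = 1: C(7,1)·(4)^1 = 7·4 = 28.
  j = 2: C(7,2)·(4)^2 = 21·16 = 336.
  j = 3: C(7,3)·(4)^3 = 35·64 = 2240.
  V_q(n, t) = 1 + 28 + 336 + 2240 = 2605.
Step 2: q^n = 5^7 = 78125.
Step 3: Hamming bound ⌊q^n / V_q(n,t)⌋ = ⌊78125/2605⌋ = 29.
Step 4: Compare |C| = 22 to 29: satisfied.
The claimed |C| lies below the Hamming bound.


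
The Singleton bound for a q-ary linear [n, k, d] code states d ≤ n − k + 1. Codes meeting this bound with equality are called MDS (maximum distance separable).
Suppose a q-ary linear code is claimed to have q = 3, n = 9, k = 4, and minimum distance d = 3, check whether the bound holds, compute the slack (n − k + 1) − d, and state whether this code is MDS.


Singleton RHS = n − k + 1 = 6, slack = 3, bound satisfied, not MDS.

Singleton bound: d ≤ n − k + 1.
Here n = 9, k = 4, so n − k + 1 = 6.
Given d = 3, check d ≤ 6: YES.
Slack = (n − k + 1) − d = 3.
The code is NOT MDS (slack = 3 > 0).
Description: the claimed parameters are [9, 4, 3]_3; such a code would be non-MDS.


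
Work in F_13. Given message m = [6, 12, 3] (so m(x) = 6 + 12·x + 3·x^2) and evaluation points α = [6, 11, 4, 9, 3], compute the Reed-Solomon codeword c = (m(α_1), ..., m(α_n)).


c = [4, 7, 11, 6, 4]

Message polynomial: m(x) = 6 + 12·x + 3·x^2 (mod 13).
For each evaluation point α_i, compute m(α_i) mod 13:
  α_1 = 6: Horner steps 3 → 4 → 4, so m(6) = 4.
  α_2 = 11: Horner steps 3 → 6 → 7, so m(11) = 7.
  α_3 = 4: Horner steps 3 → 11 → 11, so m(4) = 11.
  α_4 = 9: Horner steps 3 → 0 → 6, so m(9) = 6.
  α_5 = 3: Horner steps 3 → 8 → 4, so m(3) = 4.
Codeword c = [4, 7, 11, 6, 4] ∈ F_13^5.


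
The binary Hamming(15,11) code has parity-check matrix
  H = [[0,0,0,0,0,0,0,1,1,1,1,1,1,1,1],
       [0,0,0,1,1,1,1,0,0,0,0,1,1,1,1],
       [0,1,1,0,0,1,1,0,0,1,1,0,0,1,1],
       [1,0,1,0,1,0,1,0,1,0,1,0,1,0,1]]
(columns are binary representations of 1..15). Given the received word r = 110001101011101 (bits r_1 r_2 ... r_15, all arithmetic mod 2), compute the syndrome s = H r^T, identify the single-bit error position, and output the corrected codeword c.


s = (1, 1, 1, 0)^T, error position = 14, corrected codeword c = 110001101011111

Compute s = H r^T mod 2 one row at a time:
  s_1 = 0 + 1 + 0 + 1 + 1 + 1 + 0 + 1 = 5 ≡ 1 (mod 2).
  s_2 = 0 + 0 + 1 + 1 + 1 + 1 + 0 + 1 = 5 ≡ 1 (mod 2).
  s_3 = 1 + 0 + 1 + 1 + 0 + 1 + 0 + 1 = 5 ≡ 1 (mod 2).
  s_4 = 1 + 0 + 0 + 1 + 1 + 1 + 1 + 1 = 6 ≡ 0 (mod 2).
s = (1, 1, 1, 0)^T — this equals column 14 of H (binary 1110), so error is at position 14.
Correct: flip bit 14 of r = 110001101011101 to get c = 110001101011111.


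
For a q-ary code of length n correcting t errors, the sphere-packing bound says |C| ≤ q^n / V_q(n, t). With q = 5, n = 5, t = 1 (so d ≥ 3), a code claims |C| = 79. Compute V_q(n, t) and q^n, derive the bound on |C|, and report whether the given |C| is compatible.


V_q(n, t) = 21, q^n = 3125, Hamming bound = 148, |C| = 79 ≤ bound (satisfied).

Step 1: Compute V_q(n, t) = Σ_{j=0}^1 C(n, j) (q−1)^j.
  j = 0: C(5,0)·(4)^0 = 1·1 = 1.
  j = 1: C(5,1)·(4)^1 = 5·4 = 20.
  V_q(n, t) = 1 + 20 = 21.
Step 2: q^n = 5^5 = 3125.
Step 3: Hamming bound ⌊q^n / V_q(n,t)⌋ = ⌊3125/21⌋ = 148.
Step 4: Compare |C| = 79 to 148: satisfied.
The claimed |C| lies below the Hamming bound.


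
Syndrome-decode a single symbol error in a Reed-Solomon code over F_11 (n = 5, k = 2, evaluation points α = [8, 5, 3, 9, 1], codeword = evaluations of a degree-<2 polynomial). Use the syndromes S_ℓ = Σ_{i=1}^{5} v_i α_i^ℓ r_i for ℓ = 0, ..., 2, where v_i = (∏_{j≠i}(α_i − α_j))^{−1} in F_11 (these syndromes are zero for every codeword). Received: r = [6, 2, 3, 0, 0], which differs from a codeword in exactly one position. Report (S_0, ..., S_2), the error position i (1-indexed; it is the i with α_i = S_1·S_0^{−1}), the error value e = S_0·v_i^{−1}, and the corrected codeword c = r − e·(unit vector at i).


S = (5, 5, 5), error at position 5, error magnitude e = 7, c = [6, 2, 3, 0, 4].

Step 1: column multipliers v_i = (∏_{j≠i}(α_i − α_j))^{−1} mod 11.
  i = 1 (α = 8): (8−5)(8−3)(8−9)(8−1) = 3·5·(−1)·7 = −105 ≡ 5, so v_1 = 5^{−1} = 9 (mod 11).
  i = 2 (α = 5): (5−8)(5−3)(5−9)(5−1) = (−3)·2·(−4)·4 = 96 ≡ 8, so v_2 = 8^{−1} = 7 (mod 11).
  i = 3 (α = 3): (3−8)(3−5)(3−9)(3−1) = (−5)·(−2)·(−6)·2 = −120 ≡ 1, so v_3 = 1^{−1} = 1 (mod 11).
  i = 4 (α = 9): (9−8)(9−5)(9−3)(9−1) = 1·4·6·8 = 192 ≡ 5, so v_4 = 5^{−1} = 9 (mod 11).
  i = 5 (α = 1): (1−8)(1−5)(1−3)(1−9) = (−7)·(−4)·(−2)·(−8) = 448 ≡ 8, so v_5 = 8^{−1} = 7 (mod 11).
  v = [9, 7, 1, 9, 7].
Step 2: syndromes of r = [6, 2, 3, 0, 0] (all sums mod 11).
  S_0 = Σ v_i r_i = 9·6 + 7·2 + 1·3 + 9·0 + 7·0 = 71 ≡ 5.
  S_1 = Σ v_i α_i r_i = 9·8·6 + 7·5·2 + 1·3·3 + 9·9·0 + 7·1·0 = 511 ≡ 5.
  α_i^2 mod 11 = [9, 3, 9, 4, 1].
  S_2 = Σ v_i α_i^2 r_i = 9·9·6 + 7·3·2 + 1·9·3 + 9·4·0 + 7·1·0 = 555 ≡ 5.
  S = (5, 5, 5) ≠ 0, so r is not a codeword (an error is present).
Step 3: locate the error. For a single error e at position i, S_ℓ = v_i·e·α_i^ℓ, so α_err = S_1/S_0.
  S_0^{−1} = 5^{−1} = 9 (mod 11), so α_err = 5·9 = 45 ≡ 1 = α_5. Error position i = 5.
  Consistency check: S_2/S_1 = 5·9 = 45 ≡ 1 = α_err ✓ (single-error assumption holds).
Step 4: error magnitude e = S_0/v_5 = S_0·∏_{j≠5}(α_5 − α_j) = 5·8 = 40 ≡ 7 (mod 11).
Step 5: correct position 5: c_5 = r_5 − e = 0 − 7 ≡ 4 (mod 11). Hence c = [6, 2, 3, 0, 4].
  Check: interpolating c through the α_i gives m(x) = 10 + 5·x (degree < 2) with m(α_i) = c_i for every i, so c is indeed a codeword.


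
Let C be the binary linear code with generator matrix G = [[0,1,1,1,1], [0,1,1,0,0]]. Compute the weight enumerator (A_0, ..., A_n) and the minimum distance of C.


Weight distribution: A_0 = 1, A_2 = 2, A_4 = 1. Minimum distance d = 2.

Enumerate all 2^2 = 4 messages m ∈ F_2^2.
For each, compute codeword c = mG in F_2^5, then tally its weight.
  m = 00 → c = 00000, weight = 0.
  m = 10 → c = 01111, weight = 4.
  m = 01 → c = 01100, weight = 2.
  m = 11 → c = 00011, weight = 2.
Tally weights:
  weight 0: 1 codewords.
  weight 2: 2 codewords.
  weight 4: 1 codewords.
Minimum distance d = smallest w > 0 with A_w > 0 = 2.
Sanity: Σ A_w = 4 = 2^2 = 4 ✓.


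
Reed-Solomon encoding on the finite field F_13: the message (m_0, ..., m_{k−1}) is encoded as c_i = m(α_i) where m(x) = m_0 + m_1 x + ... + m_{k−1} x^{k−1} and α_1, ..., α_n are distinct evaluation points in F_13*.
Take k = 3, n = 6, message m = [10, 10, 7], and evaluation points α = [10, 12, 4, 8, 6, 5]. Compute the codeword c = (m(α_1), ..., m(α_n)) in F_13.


c = [4, 7, 6, 5, 10, 1]

Message polynomial: m(x) = 10 + 10·x + 7·x^2 (mod 13).
For each evaluation point α_i, compute m(α_i) mod 13:
  α_1 = 10: Horner steps 7 → 2 → 4, so m(10) = 4.
  α_2 = 12: Horner steps 7 → 3 → 7, so m(12) = 7.
  α_3 = 4: Horner steps 7 → 12 → 6, so m(4) = 6.
  α_4 = 8: Horner steps 7 → 1 → 5, so m(8) = 5.
  α_5 = 6: Horner steps 7 → 0 → 10, so m(6) = 10.
  α_6 = 5: Horner steps 7 → 6 → 1, so m(5) = 1.
Codeword c = [4, 7, 6, 5, 10, 1] ∈ F_13^6.


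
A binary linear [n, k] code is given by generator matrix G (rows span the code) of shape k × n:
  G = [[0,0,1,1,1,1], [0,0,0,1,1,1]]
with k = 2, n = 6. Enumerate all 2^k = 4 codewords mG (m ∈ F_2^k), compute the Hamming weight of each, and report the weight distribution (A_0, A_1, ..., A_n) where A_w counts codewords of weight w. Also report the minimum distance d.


Weight distribution: A_0 = 1, A_1 = 1, A_3 = 1, A_4 = 1. Minimum distance d = 1.

Enumerate all 2^2 = 4 messages m ∈ F_2^2.
For each, compute codeword c = mG in F_2^6, then tally its weight.
  m = 00 → c = 000000, weight = 0.
  m = 10 → c = 001111, weight = 4.
  m = 01 → c = 000111, weight = 3.
  m = 11 → c = 001000, weight = 1.
Tally weights:
  weight 0: 1 codewords.
  weight 1: 1 codewords.
  weight 3: 1 codewords.
  weight 4: 1 codewords.
Minimum distance d = smallest w > 0 with A_w > 0 = 1.
Sanity: Σ A_w = 4 = 2^2 = 4 ✓.


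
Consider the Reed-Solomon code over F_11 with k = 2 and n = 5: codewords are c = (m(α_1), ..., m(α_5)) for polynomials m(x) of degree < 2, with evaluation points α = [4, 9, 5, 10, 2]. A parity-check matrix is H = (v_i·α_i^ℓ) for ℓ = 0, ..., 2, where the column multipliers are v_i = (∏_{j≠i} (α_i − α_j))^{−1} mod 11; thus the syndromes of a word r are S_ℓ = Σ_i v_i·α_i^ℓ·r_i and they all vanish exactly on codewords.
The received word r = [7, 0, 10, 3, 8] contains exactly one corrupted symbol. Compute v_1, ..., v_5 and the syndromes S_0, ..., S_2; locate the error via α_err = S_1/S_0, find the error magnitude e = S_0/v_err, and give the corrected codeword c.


S = (3, 6, 1), error at position 5, error magnitude e = 7, c = [7, 0, 10, 3, 1].

Step 1: column multipliers v_i = (∏_{j≠i}(α_i − α_j))^{−1} mod 11.
  i = 1 (α = 4): (4−9)(4−5)(4−10)(4−2) = (−5)·(−1)·(−6)·2 = −60 ≡ 6, so v_1 = 6^{−1} = 2 (mod 11).
  i = 2 (α = 9): (9−4)(9−5)(9−10)(9−2) = 5·4·(−1)·7 = −140 ≡ 3, so v_2 = 3^{−1} = 4 (mod 11).
  i = 3 (α = 5): (5−4)(5−9)(5−10)(5−2) = 1·(−4)·(−5)·3 = 60 ≡ 5, so v_3 = 5^{−1} = 9 (mod 11).
  i = 4 (α = 10): (10−4)(10−9)(10−5)(10−2) = 6·1·5·8 = 240 ≡ 9, so v_4 = 9^{−1} = 5 (mod 11).
  i = 5 (α = 2): (2−4)(2−9)(2−5)(2−10) = (−2)·(−7)·(−3)·(−8) = 336 ≡ 6, so v_5 = 6^{−1} = 2 (mod 11).
  v = [2, 4, 9, 5, 2].
Step 2: syndromes of r = [7, 0, 10, 3, 8] (all sums mod 11).
  S_0 = Σ v_i r_i = 2·7 + 4·0 + 9·10 + 5·3 + 2·8 = 135 ≡ 3.
  S_1 = Σ v_i α_i r_i = 2·4·7 + 4·9·0 + 9·5·10 + 5·10·3 + 2·2·8 = 688 ≡ 6.
  α_i^2 mod 11 = [5, 4, 3, 1, 4].
  S_2 = Σ v_i α_i^2 r_i = 2·5·7 + 4·4·0 + 9·3·10 + 5·1·3 + 2·4·8 = 419 ≡ 1.
  S = (3, 6, 1) ≠ 0, so r is not a codeword (an error is present).
Step 3: locate the error. For a single error e at position i, S_ℓ = v_i·e·α_i^ℓ, so α_err = S_1/S_0.
  S_0^{−1} = 3^{−1} = 4 (mod 11), so α_err = 6·4 = 24 ≡ 2 = α_5. Error position i = 5.
  Consistency check: S_2/S_1 = 1·2 = 2 ≡ 2 = α_err ✓ (single-error assumption holds).
Step 4: error magnitude e = S_0/v_5 = S_0·∏_{j≠5}(α_5 − α_j) = 3·6 = 18 ≡ 7 (mod 11).
Step 5: correct position 5: c_5 = r_5 − e = 8 − 7 ≡ 1 (mod 11). Hence c = [7, 0, 10, 3, 1].
  Check: interpolating c through the α_i gives m(x) = 6 + 3·x (degree < 2) with m(α_i) = c_i for every i, so c is indeed a codeword.


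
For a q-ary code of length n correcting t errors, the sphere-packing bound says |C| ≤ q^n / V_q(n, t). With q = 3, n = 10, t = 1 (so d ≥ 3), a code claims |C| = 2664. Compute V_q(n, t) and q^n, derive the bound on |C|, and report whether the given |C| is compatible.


V_q(n, t) = 21, q^n = 59049, Hamming bound = 2811, |C| = 2664 ≤ bound (satisfied).

Step 1: Compute V_q(n, t) = Σ_{j=0}^1 C(n, j) (q−1)^j.
  j = 0: C(10,0)·(2)^0 = 1·1 = 1.
  j = 1: C(10,1)·(2)^1 = 10·2 = 20.
  V_q(n, t) = 1 + 20 = 21.
Step 2: q^n = 3^10 = 59049.
Step 3: Hamming bound ⌊q^n / V_q(n,t)⌋ = ⌊59049/21⌋ = 2811.
Step 4: Compare |C| = 2664 to 2811: satisfied.
The claimed |C| lies below the Hamming bound.


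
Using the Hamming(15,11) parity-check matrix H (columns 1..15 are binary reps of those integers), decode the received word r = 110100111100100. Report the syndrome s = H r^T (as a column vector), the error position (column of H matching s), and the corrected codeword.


s = (0, 1, 1, 0)^T, error position = 6, corrected codeword c = 110101111100100

Compute s = H r^T mod 2 one row at a time:
  s_1 = 1 + 1 + 1 + 0 + 0 + 1 + 0 + 0 = 4 ≡ 0 (mod 2).
  s_2 = 1 + 0 + 0 + 1 + 0 + 1 + 0 + 0 = 3 ≡ 1 (mod 2).
  s_3 = 1 + 0 + 0 + 1 + 1 + 0 + 0 + 0 = 3 ≡ 1 (mod 2).
  s_4 = 1 + 0 + 0 + 1 + 1 + 0 + 1 + 0 = 4 ≡ 0 (mod 2).
s = (0, 1, 1, 0)^T — this equals column 6 of H (binary 0110), so error is at position 6.
Correct: flip bit 6 of r = 110100111100100 to get c = 110101111100100.


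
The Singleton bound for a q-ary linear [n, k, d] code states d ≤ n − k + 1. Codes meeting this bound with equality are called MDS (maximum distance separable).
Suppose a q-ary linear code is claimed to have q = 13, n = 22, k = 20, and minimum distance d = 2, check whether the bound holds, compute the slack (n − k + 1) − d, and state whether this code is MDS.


Singleton RHS = n − k + 1 = 3, slack = 1, bound satisfied, not MDS.

Singleton bound: d ≤ n − k + 1.
Here n = 22, k = 20, so n − k + 1 = 3.
Given d = 2, check d ≤ 3: YES.
Slack = (n − k + 1) − d = 1.
The code is NOT MDS (slack = 1 > 0).
Description: the claimed parameters are [22, 20, 2]_13; such a code would be non-MDS.


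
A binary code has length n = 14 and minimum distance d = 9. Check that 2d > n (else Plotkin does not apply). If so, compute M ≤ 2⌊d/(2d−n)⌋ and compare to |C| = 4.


Plotkin bound M ≤ 4; given |C| = 4 ≤ bound (satisfied).

Check applicability: 2d = 18, n = 14.
2d − n = 4 > 0, so Plotkin applies.
Compute d/(2d−n) = 9/4 ≈ 2.2500.
⌊d/(2d−n)⌋ = 2.
Plotkin bound: M ≤ 2·2 = 4.
Given |C| = 4, check: satisfied.
This |C| is at the Plotkin bound.


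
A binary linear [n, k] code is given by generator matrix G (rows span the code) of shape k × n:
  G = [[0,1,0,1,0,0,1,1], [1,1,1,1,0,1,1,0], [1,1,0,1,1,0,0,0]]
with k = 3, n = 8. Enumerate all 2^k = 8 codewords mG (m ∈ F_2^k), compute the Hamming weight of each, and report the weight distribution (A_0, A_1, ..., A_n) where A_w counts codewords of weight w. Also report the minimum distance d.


Weight distribution: A_0 = 1, A_4 = 5, A_6 = 2. Minimum distance d = 4.

Enumerate all 2^3 = 8 messages m ∈ F_2^3.
For each, compute codeword c = mG in F_2^8, then tally its weight.
  m = 000 → c = 00000000, weight = 0.
  m = 100 → c = 01010011, weight = 4.
  m = 010 → c = 11110110, weight = 6.
  m = 110 → c = 10100101, weight = 4.
  m = 001 → c = 11011000, weight = 4.
  m = 101 → c = 10001011, weight = 4.
  m = 011 → c = 00101110, weight = 4.
  m = 111 → c = 01111101, weight = 6.
Tally weights:
  weight 0: 1 codewords.
  weight 4: 5 codewords.
  weight 6: 2 codewords.
Minimum distance d = smallest w > 0 with A_w > 0 = 4.
Sanity: Σ A_w = 8 = 2^3 = 8 ✓.


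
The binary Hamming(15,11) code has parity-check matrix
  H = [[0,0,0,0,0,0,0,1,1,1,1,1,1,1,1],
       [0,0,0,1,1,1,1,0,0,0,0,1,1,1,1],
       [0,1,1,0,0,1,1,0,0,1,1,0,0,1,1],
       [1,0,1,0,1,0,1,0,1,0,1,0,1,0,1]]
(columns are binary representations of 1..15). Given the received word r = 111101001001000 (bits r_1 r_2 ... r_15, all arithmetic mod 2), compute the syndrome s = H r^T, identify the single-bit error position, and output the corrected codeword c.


s = (0, 1, 1, 1)^T, error position = 7, corrected codeword c = 111101101001000

Compute s = H r^T mod 2 one row at a time:
  s_1 = 0 + 1 + 0 + 0 + 1 + 0 + 0 + 0 = 2 ≡ 0 (mod 2).
  s_2 = 1 + 0 + 1 + 0 + 1 + 0 + 0 + 0 = 3 ≡ 1 (mod 2).
  s_3 = 1 + 1 + 1 + 0 + 0 + 0 + 0 + 0 = 3 ≡ 1 (mod 2).
  s_4 = 1 + 1 + 0 + 0 + 1 + 0 + 0 + 0 = 3 ≡ 1 (mod 2).
s = (0, 1, 1, 1)^T — this equals column 7 of H (binary 0111), so error is at position 7.
Correct: flip bit 7 of r = 111101001001000 to get c = 111101101001000.
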